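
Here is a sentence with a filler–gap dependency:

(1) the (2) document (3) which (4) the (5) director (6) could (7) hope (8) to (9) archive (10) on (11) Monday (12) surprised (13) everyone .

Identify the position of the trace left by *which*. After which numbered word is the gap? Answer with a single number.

The filler 'which' is interpreted as the direct object of 'archive'. Wh-movement fronts it, leaving a gap right after 'archive':
The document which the director could hope to archive ___ on Monday surprised everyone.
'archive' is word 9.

9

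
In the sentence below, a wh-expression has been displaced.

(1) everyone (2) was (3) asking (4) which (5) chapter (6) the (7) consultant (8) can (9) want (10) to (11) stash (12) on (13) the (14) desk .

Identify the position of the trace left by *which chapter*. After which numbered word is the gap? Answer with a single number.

11

In situ: The consultant can want to stash which chapter on the desk.
'which chapter' functions as the direct object of 'stash'. It moves to the left edge, and the trace sits right after 'stash':
Everyone was asking which chapter the consultant can want to stash ___ on the desk.
'stash' is word 11.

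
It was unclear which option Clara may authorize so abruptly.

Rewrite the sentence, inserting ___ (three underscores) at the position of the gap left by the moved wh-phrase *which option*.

It was unclear which option Clara may authorize ___ so abruptly.

Pre-movement form: Clara may authorize which option so abruptly.
The filler 'which option' is interpreted as the direct object of 'authorize'. The gap is right after 'authorize'.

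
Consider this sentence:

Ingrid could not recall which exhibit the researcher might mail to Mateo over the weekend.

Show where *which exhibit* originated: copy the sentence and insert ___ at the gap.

In situ: The researcher might mail which exhibit to Mateo over the weekend.
'which exhibit' is the direct object of 'mail'. The gap is right after 'mail'.

Ingrid could not recall which exhibit the researcher might mail ___ to Mateo over the weekend.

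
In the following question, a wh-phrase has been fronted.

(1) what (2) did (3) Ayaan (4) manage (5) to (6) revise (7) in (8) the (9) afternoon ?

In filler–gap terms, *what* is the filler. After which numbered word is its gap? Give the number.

In situ: Ayaan did manage to revise what in the afternoon.
'what' is the direct object of 'revise'. Wh-movement fronts it, leaving a gap right after 'revise':
What did Ayaan manage to revise ___ in the afternoon?
'revise' is word 6.

6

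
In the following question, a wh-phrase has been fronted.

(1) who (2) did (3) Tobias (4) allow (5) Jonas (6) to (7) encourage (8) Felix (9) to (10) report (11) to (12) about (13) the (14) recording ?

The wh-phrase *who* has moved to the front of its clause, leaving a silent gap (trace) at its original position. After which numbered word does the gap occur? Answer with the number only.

Underlying clause: Tobias did allow Jonas to encourage Felix to report to who about the recording.
The filler 'who' is interpreted as the object of the preposition 'to'. Fronting leaves a gap immediately after 'to':
Who did Tobias allow Jonas to encourage Felix to report to ___ about the recording?
'to' is word 11.

11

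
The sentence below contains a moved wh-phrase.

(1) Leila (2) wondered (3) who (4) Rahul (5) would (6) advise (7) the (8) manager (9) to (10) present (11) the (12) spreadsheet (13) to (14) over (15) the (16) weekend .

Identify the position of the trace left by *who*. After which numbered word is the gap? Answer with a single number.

13

In situ: Rahul would advise the manager to present the spreadsheet to who over the weekend.
'who' is the object of the preposition 'to' (recipient of 'present'). Fronting leaves a gap immediately after 'to':
Leila wondered who Rahul would advise the manager to present the spreadsheet to ___ over the weekend.
'to' is word 13.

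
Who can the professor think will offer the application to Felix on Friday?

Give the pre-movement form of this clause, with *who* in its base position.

'who' is the subject of the clause embedded under 'think'. Fronting leaves a gap immediately after 'think':
Who can the professor think ___ will offer the application to Felix on Friday?

The professor can think who will offer the application to Felix on Friday.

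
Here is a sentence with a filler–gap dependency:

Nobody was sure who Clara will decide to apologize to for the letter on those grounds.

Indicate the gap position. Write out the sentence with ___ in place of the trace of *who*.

Nobody was sure who Clara will decide to apologize to ___ for the letter on those grounds.

Before movement: Clara will decide to apologize to who for the letter on those grounds.
The filler 'who' is interpreted as the object of the preposition 'to'. The gap is right after 'to'.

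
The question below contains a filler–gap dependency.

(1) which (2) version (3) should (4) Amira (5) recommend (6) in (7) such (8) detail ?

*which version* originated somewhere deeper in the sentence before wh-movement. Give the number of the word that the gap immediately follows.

Pre-movement form: Amira should recommend which version in such detail.
'which version' functions as the direct object of 'recommend'. Fronting leaves a gap immediately after 'recommend':
Which version should Amira recommend ___ in such detail?
'recommend' is word 5.

5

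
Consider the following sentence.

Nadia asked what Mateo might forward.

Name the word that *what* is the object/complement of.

forward

Underlying clause: Mateo might forward what.
'what' functions as the direct object of 'forward'. Wh-movement fronts it, leaving a gap right after 'forward':
Nadia asked what Mateo might forward ___.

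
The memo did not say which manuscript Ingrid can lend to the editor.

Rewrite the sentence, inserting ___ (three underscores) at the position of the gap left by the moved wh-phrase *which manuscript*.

In situ: Ingrid can lend which manuscript to the editor.
'which manuscript' functions as the direct object of 'lend'. The gap is right after 'lend'.

The memo did not say which manuscript Ingrid can lend ___ to the editor.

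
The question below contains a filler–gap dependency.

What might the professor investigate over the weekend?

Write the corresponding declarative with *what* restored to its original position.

The professor might investigate what over the weekend.

The filler 'what' is interpreted as the direct object of 'investigate'. Fronting leaves a gap immediately after 'investigate':
What might the professor investigate ___ over the weekend?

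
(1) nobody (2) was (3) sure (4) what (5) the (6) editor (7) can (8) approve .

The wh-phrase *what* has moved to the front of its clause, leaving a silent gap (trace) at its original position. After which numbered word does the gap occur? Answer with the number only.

Before movement: The editor can approve what.
'what' functions as the direct object of 'approve'. Fronting leaves a gap immediately after 'approve':
Nobody was sure what the editor can approve ___.
'approve' is word 8.

8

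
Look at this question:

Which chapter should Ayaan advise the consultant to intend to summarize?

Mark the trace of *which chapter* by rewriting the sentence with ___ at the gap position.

Before movement: Ayaan should advise the consultant to intend to summarize which chapter.
'which chapter' functions as the direct object of 'summarize'. The gap is right after 'summarize'.

Which chapter should Ayaan advise the consultant to intend to summarize ___?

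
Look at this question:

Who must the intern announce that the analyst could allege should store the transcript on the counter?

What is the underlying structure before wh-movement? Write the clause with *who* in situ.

The filler 'who' is interpreted as the subject of the clause embedded under 'allege'. It moves to the left edge, and the trace sits right after 'allege':
Who must the intern announce that the analyst could allege ___ should store the transcript on the counter?

The intern must announce that the analyst could allege who should store the transcript on the counter.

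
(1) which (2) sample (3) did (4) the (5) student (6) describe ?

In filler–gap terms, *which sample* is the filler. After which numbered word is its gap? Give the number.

6

Pre-movement form: The student did describe which sample.
'which sample' functions as the direct object of 'describe'. Wh-movement fronts it, leaving a gap right after 'describe':
Which sample did the student describe ___?
'describe' is word 6.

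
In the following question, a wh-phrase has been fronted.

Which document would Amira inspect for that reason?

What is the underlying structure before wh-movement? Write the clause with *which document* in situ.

Amira would inspect which document for that reason.

'which document' is the direct object of 'inspect'. Wh-movement fronts it, leaving a gap right after 'inspect':
Which document would Amira inspect ___ for that reason?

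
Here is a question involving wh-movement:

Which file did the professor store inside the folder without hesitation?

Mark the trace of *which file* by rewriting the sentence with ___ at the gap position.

Pre-movement form: The professor did store which file inside the folder without hesitation.
'which file' functions as the direct object of 'store'. The gap is right after 'store'.

Which file did the professor store ___ inside the folder without hesitation?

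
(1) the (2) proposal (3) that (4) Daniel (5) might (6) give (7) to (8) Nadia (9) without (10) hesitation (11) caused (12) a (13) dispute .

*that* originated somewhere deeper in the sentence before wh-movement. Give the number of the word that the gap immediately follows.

6

The filler 'that' is interpreted as the direct object of 'give'. It moves to the left edge, and the trace sits right after 'give':
The proposal that Daniel might give ___ to Nadia without hesitation caused a dispute.
'give' is word 6.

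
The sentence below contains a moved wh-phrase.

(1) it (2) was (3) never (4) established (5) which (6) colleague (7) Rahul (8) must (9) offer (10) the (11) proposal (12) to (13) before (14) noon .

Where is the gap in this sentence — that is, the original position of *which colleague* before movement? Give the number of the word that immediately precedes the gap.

In situ: Rahul must offer the proposal to which colleague before noon.
'which colleague' is the object of the preposition 'to' (recipient of 'offer'). It moves to the left edge, and the trace sits right after 'to':
It was never established which colleague Rahul must offer the proposal to ___ before noon.
'to' is word 12.

12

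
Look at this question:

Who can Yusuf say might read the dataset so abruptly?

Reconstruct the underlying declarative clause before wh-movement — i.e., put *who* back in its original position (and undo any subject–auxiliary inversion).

Yusuf can say who might read the dataset so abruptly.

The filler 'who' is interpreted as the subject of the clause embedded under 'say'. Wh-movement fronts it, leaving a gap right after 'say':
Who can Yusuf say ___ might read the dataset so abruptly?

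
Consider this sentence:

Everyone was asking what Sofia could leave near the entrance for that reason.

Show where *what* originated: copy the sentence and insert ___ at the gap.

In situ: Sofia could leave what near the entrance for that reason.
The filler 'what' is interpreted as the direct object of 'leave'. The gap is right after 'leave'.

Everyone was asking what Sofia could leave ___ near the entrance for that reason.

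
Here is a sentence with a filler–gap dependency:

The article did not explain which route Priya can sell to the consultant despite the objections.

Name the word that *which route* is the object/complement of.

sell

Before movement: Priya can sell which route to the consultant despite the objections.
'which route' is the direct object of 'sell'. It moves to the left edge, and the trace sits right after 'sell':
The article did not explain which route Priya can sell ___ to the consultant despite the objections.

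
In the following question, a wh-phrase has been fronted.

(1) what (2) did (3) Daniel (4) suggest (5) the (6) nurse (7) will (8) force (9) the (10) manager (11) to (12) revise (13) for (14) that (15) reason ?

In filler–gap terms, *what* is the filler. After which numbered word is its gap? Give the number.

12

Before movement: Daniel did suggest the nurse will force the manager to revise what for that reason.
'what' functions as the direct object of 'revise'. Fronting leaves a gap immediately after 'revise':
What did Daniel suggest the nurse will force the manager to revise ___ for that reason?
'revise' is word 12.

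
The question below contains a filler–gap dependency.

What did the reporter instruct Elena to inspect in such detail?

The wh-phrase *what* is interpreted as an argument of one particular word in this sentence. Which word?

Before movement: The reporter did instruct Elena to inspect what in such detail.
The filler 'what' is interpreted as the direct object of 'inspect'. Fronting leaves a gap immediately after 'inspect':
What did the reporter instruct Elena to inspect ___ in such detail?

inspect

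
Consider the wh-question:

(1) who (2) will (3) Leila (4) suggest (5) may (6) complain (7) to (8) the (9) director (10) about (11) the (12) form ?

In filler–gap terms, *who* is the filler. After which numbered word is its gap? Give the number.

4

In situ: Leila will suggest who may complain to the director about the form.
'who' functions as the subject of the clause embedded under 'suggest'. Wh-movement fronts it, leaving a gap right after 'suggest':
Who will Leila suggest ___ may complain to the director about the form?
'suggest' is word 4.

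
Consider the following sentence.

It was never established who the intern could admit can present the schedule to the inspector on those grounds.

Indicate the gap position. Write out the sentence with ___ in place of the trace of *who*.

It was never established who the intern could admit ___ can present the schedule to the inspector on those grounds.

Pre-movement form: The intern could admit who can present the schedule to the inspector on those grounds.
'who' functions as the subject of the clause embedded under 'admit'. The gap is right after 'admit'.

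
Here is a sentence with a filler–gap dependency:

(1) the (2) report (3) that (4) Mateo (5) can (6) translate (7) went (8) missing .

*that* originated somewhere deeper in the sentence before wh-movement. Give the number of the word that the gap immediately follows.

'that' is the direct object of 'translate'. It moves to the left edge, and the trace sits right after 'translate':
The report that Mateo can translate ___ went missing.
'translate' is word 6.

6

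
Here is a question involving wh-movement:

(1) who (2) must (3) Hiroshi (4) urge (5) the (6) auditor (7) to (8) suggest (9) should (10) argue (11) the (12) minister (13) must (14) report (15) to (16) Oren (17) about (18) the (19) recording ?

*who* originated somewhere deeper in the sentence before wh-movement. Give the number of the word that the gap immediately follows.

8

Before movement: Hiroshi must urge the auditor to suggest who should argue the minister must report to Oren about the recording.
'who' is the subject of the clause embedded under 'suggest'. It moves to the left edge, and the trace sits right after 'suggest':
Who must Hiroshi urge the auditor to suggest ___ should argue the minister must report to Oren about the recording?
'suggest' is word 8.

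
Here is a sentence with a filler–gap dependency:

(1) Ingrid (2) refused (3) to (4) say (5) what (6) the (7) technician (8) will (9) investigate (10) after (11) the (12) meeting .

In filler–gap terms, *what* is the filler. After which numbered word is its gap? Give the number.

Underlying clause: The technician will investigate what after the meeting.
'what' functions as the direct object of 'investigate'. Fronting leaves a gap immediately after 'investigate':
Ingrid refused to say what the technician will investigate ___ after the meeting.
'investigate' is word 9.

9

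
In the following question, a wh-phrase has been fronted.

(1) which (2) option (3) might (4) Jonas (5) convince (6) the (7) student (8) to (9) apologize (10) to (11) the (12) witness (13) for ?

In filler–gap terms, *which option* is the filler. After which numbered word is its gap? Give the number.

13

Before movement: Jonas might convince the student to apologize to the witness for which option.
The filler 'which option' is interpreted as the object of the preposition 'for'. Fronting leaves a gap immediately after 'for':
Which option might Jonas convince the student to apologize to the witness for ___?
'for' is word 13.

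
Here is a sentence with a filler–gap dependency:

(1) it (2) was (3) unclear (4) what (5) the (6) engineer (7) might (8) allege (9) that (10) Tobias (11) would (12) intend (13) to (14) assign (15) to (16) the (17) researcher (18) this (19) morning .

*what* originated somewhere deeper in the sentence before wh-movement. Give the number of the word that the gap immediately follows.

Pre-movement form: The engineer might allege that Tobias would intend to assign what to the researcher this morning.
'what' is the direct object of 'assign'. Fronting leaves a gap immediately after 'assign':
It was unclear what the engineer might allege that Tobias would intend to assign ___ to the researcher this morning.
'assign' is word 14.

14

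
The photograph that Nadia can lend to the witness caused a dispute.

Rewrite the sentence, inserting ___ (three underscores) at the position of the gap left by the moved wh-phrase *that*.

The photograph that Nadia can lend ___ to the witness caused a dispute.

'that' functions as the direct object of 'lend'. The gap is right after 'lend'.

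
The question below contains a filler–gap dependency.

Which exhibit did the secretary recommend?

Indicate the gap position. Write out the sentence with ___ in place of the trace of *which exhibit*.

In situ: The secretary did recommend which exhibit.
'which exhibit' is the direct object of 'recommend'. The gap is right after 'recommend'.

Which exhibit did the secretary recommend ___?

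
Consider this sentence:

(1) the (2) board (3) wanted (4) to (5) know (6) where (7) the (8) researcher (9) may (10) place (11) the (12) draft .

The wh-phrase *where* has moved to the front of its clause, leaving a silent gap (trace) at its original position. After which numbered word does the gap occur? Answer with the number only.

In situ: The researcher may place the draft where.
'where' is the locative complement of 'place'. Wh-movement fronts it, leaving a gap right after 'draft':
The board wanted to know where the researcher may place the draft ___.
'draft' is word 12.

12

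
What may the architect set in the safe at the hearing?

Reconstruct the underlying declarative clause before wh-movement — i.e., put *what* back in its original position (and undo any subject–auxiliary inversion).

The architect may set what in the safe at the hearing.

'what' functions as the direct object of 'set'. Fronting leaves a gap immediately after 'set':
What may the architect set ___ in the safe at the hearing?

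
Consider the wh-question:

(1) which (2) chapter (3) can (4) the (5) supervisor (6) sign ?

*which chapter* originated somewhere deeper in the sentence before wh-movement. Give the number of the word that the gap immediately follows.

Underlying clause: The supervisor can sign which chapter.
'which chapter' functions as the direct object of 'sign'. It moves to the left edge, and the trace sits right after 'sign':
Which chapter can the supervisor sign ___?
'sign' is word 6.

6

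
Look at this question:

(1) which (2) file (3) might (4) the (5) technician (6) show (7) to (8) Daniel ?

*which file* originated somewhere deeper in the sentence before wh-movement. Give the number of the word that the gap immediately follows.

In situ: The technician might show which file to Daniel.
'which file' functions as the direct object of 'show'. It moves to the left edge, and the trace sits right after 'show':
Which file might the technician show ___ to Daniel?
'show' is word 6.

6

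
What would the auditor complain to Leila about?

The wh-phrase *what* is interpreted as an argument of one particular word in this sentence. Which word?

about

Underlying clause: The auditor would complain to Leila about what.
The filler 'what' is interpreted as the object of the preposition 'about'. Wh-movement fronts it, leaving a gap right after 'about':
What would the auditor complain to Leila about ___?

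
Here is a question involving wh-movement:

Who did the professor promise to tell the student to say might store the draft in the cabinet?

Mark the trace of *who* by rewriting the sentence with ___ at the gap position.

Before movement: The professor did promise to tell the student to say who might store the draft in the cabinet.
'who' functions as the subject of the clause embedded under 'say'. The gap is right after 'say'.

Who did the professor promise to tell the student to say ___ might store the draft in the cabinet?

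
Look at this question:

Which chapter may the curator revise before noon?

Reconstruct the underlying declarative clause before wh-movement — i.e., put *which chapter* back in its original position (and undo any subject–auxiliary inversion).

The curator may revise which chapter before noon.

The filler 'which chapter' is interpreted as the direct object of 'revise'. Fronting leaves a gap immediately after 'revise':
Which chapter may the curator revise ___ before noon?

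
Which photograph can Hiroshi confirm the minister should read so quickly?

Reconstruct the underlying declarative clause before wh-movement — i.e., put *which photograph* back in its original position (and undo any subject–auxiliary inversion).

Hiroshi can confirm the minister should read which photograph so quickly.

'which photograph' is the direct object of 'read'. It moves to the left edge, and the trace sits right after 'read':
Which photograph can Hiroshi confirm the minister should read ___ so quickly?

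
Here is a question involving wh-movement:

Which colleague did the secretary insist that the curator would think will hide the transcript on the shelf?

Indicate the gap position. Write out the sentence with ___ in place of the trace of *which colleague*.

Pre-movement form: The secretary did insist that the curator would think which colleague will hide the transcript on the shelf.
The filler 'which colleague' is interpreted as the subject of the clause embedded under 'think'. The gap is right after 'think'.

Which colleague did the secretary insist that the curator would think ___ will hide the transcript on the shelf?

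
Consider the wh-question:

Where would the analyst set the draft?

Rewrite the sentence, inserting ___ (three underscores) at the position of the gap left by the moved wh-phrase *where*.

Before movement: The analyst would set the draft where.
The filler 'where' is interpreted as the locative complement of 'set'. The gap is right after 'draft'.

Where would the analyst set the draft ___?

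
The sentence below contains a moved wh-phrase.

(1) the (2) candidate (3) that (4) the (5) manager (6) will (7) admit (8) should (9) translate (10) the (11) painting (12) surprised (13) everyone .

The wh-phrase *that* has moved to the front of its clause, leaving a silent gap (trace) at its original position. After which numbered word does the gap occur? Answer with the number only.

'that' is the subject of the clause embedded under 'admit'. It moves to the left edge, and the trace sits right after 'admit':
The candidate that the manager will admit ___ should translate the painting surprised everyone.
'admit' is word 7.

7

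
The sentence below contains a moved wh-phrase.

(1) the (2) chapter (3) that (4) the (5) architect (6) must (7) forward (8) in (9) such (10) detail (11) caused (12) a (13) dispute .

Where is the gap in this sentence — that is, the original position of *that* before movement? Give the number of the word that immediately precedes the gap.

7

'that' is the direct object of 'forward'. Fronting leaves a gap immediately after 'forward':
The chapter that the architect must forward ___ in such detail caused a dispute.
'forward' is word 7.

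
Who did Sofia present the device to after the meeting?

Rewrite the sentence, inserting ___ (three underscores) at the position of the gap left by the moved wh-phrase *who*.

Underlying clause: Sofia did present the device to who after the meeting.
'who' is the object of the preposition 'to' (recipient of 'present'). The gap is right after 'to'.

Who did Sofia present the device to ___ after the meeting?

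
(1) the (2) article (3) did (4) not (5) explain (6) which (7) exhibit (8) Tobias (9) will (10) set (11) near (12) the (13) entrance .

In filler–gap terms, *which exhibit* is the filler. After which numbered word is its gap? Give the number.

10

Before movement: Tobias will set which exhibit near the entrance.
The filler 'which exhibit' is interpreted as the direct object of 'set'. It moves to the left edge, and the trace sits right after 'set':
The article did not explain which exhibit Tobias will set ___ near the entrance.
'set' is word 10.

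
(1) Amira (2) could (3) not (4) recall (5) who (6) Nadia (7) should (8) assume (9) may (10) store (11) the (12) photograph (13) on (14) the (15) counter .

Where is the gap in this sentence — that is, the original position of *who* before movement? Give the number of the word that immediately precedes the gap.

Before movement: Nadia should assume who may store the photograph on the counter.
'who' functions as the subject of the clause embedded under 'assume'. It moves to the left edge, and the trace sits right after 'assume':
Amira could not recall who Nadia should assume ___ may store the photograph on the counter.
'assume' is word 8.

8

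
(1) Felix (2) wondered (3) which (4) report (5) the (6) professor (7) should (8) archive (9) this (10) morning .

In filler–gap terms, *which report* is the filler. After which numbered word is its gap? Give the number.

8

Before movement: The professor should archive which report this morning.
'which report' is the direct object of 'archive'. Wh-movement fronts it, leaving a gap right after 'archive':
Felix wondered which report the professor should archive ___ this morning.
'archive' is word 8.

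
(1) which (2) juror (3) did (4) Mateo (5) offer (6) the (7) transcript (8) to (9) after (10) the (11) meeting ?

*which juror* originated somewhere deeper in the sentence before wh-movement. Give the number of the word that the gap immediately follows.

In situ: Mateo did offer the transcript to which juror after the meeting.
'which juror' functions as the object of the preposition 'to' (recipient of 'offer'). It moves to the left edge, and the trace sits right after 'to':
Which juror did Mateo offer the transcript to ___ after the meeting?
'to' is word 8.

8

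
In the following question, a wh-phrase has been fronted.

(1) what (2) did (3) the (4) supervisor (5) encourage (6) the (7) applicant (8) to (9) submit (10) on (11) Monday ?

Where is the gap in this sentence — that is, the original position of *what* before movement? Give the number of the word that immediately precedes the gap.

9

In situ: The supervisor did encourage the applicant to submit what on Monday.
The filler 'what' is interpreted as the direct object of 'submit'. Wh-movement fronts it, leaving a gap right after 'submit':
What did the supervisor encourage the applicant to submit ___ on Monday?
'submit' is word 9.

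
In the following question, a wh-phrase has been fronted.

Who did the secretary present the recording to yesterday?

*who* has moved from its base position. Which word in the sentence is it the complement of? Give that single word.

to

Before movement: The secretary did present the recording to who yesterday.
'who' is the object of the preposition 'to' (recipient of 'present'). Fronting leaves a gap immediately after 'to':
Who did the secretary present the recording to ___ yesterday?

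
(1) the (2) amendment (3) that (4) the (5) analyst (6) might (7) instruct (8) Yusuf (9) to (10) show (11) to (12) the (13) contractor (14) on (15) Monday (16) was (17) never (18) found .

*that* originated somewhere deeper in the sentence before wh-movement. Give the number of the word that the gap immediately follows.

The filler 'that' is interpreted as the direct object of 'show'. It moves to the left edge, and the trace sits right after 'show':
The amendment that the analyst might instruct Yusuf to show ___ to the contractor on Monday was never found.
'show' is word 10.

10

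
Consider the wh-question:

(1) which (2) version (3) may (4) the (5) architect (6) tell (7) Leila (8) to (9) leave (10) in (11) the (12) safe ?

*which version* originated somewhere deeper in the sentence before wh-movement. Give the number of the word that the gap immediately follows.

9

Underlying clause: The architect may tell Leila to leave which version in the safe.
'which version' functions as the direct object of 'leave'. Fronting leaves a gap immediately after 'leave':
Which version may the architect tell Leila to leave ___ in the safe?
'leave' is word 9.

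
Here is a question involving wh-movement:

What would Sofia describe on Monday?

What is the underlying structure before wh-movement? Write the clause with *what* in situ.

Sofia would describe what on Monday.

'what' is the direct object of 'describe'. Fronting leaves a gap immediately after 'describe':
What would Sofia describe ___ on Monday?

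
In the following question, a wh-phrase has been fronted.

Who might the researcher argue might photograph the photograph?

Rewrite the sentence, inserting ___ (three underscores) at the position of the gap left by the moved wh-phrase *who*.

Who might the researcher argue ___ might photograph the photograph?

Pre-movement form: The researcher might argue who might photograph the photograph.
'who' is the subject of the clause embedded under 'argue'. The gap is right after 'argue'.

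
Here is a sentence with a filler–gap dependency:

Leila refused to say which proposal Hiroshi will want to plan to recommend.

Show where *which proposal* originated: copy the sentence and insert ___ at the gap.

In situ: Hiroshi will want to plan to recommend which proposal.
'which proposal' functions as the direct object of 'recommend'. The gap is right after 'recommend'.

Leila refused to say which proposal Hiroshi will want to plan to recommend ___.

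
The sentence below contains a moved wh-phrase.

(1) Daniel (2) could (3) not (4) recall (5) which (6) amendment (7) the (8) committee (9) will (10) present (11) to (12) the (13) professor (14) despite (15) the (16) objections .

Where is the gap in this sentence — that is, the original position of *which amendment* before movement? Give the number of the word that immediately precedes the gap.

Before movement: The committee will present which amendment to the professor despite the objections.
'which amendment' functions as the direct object of 'present'. Fronting leaves a gap immediately after 'present':
Daniel could not recall which amendment the committee will present ___ to the professor despite the objections.
'present' is word 10.

10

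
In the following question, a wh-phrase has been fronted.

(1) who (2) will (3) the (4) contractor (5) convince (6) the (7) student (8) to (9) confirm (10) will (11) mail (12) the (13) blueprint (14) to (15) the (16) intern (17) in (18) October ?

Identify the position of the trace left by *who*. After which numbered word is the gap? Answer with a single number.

In situ: The contractor will convince the student to confirm who will mail the blueprint to the intern in October.
The filler 'who' is interpreted as the subject of the clause embedded under 'confirm'. It moves to the left edge, and the trace sits right after 'confirm':
Who will the contractor convince the student to confirm ___ will mail the blueprint to the intern in October?
'confirm' is word 9.

9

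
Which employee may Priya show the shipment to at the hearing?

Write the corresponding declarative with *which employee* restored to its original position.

Priya may show the shipment to which employee at the hearing.

'which employee' is the object of the preposition 'to' (recipient of 'show'). Wh-movement fronts it, leaving a gap right after 'to':
Which employee may Priya show the shipment to ___ at the hearing?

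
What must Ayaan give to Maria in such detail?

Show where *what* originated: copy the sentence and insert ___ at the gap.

What must Ayaan give ___ to Maria in such detail?

Underlying clause: Ayaan must give what to Maria in such detail.
The filler 'what' is interpreted as the direct object of 'give'. The gap is right after 'give'.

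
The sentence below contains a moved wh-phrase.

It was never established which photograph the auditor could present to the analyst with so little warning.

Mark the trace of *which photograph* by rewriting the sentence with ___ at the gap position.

It was never established which photograph the auditor could present ___ to the analyst with so little warning.

Pre-movement form: The auditor could present which photograph to the analyst with so little warning.
The filler 'which photograph' is interpreted as the direct object of 'present'. The gap is right after 'present'.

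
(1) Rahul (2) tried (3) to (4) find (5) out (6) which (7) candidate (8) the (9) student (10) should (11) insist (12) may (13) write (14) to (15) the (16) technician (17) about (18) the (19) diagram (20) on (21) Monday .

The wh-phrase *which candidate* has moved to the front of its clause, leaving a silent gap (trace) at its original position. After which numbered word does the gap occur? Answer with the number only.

Underlying clause: The student should insist which candidate may write to the technician about the diagram on Monday.
'which candidate' is the subject of the clause embedded under 'insist'. It moves to the left edge, and the trace sits right after 'insist':
Rahul tried to find out which candidate the student should insist ___ may write to the technician about the diagram on Monday.
'insist' is word 11.

11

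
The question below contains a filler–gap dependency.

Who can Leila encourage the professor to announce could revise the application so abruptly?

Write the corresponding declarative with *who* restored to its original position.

Leila can encourage the professor to announce who could revise the application so abruptly.

The filler 'who' is interpreted as the subject of the clause embedded under 'announce'. It moves to the left edge, and the trace sits right after 'announce':
Who can Leila encourage the professor to announce ___ could revise the application so abruptly?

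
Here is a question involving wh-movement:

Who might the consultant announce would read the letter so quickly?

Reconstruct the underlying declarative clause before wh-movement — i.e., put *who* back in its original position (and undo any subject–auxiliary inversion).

The consultant might announce who would read the letter so quickly.

'who' functions as the subject of the clause embedded under 'announce'. Wh-movement fronts it, leaving a gap right after 'announce':
Who might the consultant announce ___ would read the letter so quickly?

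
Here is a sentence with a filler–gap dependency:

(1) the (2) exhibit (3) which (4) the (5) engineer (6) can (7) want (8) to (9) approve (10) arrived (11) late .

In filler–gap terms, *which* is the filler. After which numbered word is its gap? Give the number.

The filler 'which' is interpreted as the direct object of 'approve'. Fronting leaves a gap immediately after 'approve':
The exhibit which the engineer can want to approve ___ arrived late.
'approve' is word 9.

9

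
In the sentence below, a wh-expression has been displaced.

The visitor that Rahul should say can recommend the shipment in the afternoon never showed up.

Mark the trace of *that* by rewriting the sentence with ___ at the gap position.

The filler 'that' is interpreted as the subject of the clause embedded under 'say'. The gap is right after 'say'.

The visitor that Rahul should say ___ can recommend the shipment in the afternoon never showed up.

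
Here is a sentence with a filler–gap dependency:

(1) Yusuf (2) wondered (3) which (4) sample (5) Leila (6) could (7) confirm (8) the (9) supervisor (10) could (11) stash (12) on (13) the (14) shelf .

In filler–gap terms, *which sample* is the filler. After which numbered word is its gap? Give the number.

11

Before movement: Leila could confirm the supervisor could stash which sample on the shelf.
'which sample' is the direct object of 'stash'. Wh-movement fronts it, leaving a gap right after 'stash':
Yusuf wondered which sample Leila could confirm the supervisor could stash ___ on the shelf.
'stash' is word 11.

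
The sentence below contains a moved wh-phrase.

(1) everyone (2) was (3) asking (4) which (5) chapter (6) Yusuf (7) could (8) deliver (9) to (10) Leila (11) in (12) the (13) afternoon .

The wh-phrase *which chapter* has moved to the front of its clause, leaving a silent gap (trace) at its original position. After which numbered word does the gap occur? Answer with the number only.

Underlying clause: Yusuf could deliver which chapter to Leila in the afternoon.
The filler 'which chapter' is interpreted as the direct object of 'deliver'. It moves to the left edge, and the trace sits right after 'deliver':
Everyone was asking which chapter Yusuf could deliver ___ to Leila in the afternoon.
'deliver' is word 8.

8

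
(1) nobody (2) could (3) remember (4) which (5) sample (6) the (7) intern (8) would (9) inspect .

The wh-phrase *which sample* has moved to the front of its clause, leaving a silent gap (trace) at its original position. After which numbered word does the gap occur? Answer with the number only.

9

In situ: The intern would inspect which sample.
'which sample' functions as the direct object of 'inspect'. It moves to the left edge, and the trace sits right after 'inspect':
Nobody could remember which sample the intern would inspect ___.
'inspect' is word 9.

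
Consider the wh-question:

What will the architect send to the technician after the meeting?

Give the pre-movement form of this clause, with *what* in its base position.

The architect will send what to the technician after the meeting.

The filler 'what' is interpreted as the direct object of 'send'. It moves to the left edge, and the trace sits right after 'send':
What will the architect send ___ to the technician after the meeting?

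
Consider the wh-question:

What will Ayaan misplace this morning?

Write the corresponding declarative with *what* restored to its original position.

The filler 'what' is interpreted as the direct object of 'misplace'. It moves to the left edge, and the trace sits right after 'misplace':
What will Ayaan misplace ___ this morning?

Ayaan will misplace what this morning.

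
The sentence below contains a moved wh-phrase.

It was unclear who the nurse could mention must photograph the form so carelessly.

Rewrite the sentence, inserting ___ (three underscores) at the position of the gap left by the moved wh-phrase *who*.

It was unclear who the nurse could mention ___ must photograph the form so carelessly.

Before movement: The nurse could mention who must photograph the form so carelessly.
'who' is the subject of the clause embedded under 'mention'. The gap is right after 'mention'.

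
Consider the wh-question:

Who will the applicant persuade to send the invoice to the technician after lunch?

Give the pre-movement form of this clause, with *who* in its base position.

The applicant will persuade who to send the invoice to the technician after lunch.

The filler 'who' is interpreted as the direct object of 'persuade'. Wh-movement fronts it, leaving a gap right after 'persuade':
Who will the applicant persuade ___ to send the invoice to the technician after lunch?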